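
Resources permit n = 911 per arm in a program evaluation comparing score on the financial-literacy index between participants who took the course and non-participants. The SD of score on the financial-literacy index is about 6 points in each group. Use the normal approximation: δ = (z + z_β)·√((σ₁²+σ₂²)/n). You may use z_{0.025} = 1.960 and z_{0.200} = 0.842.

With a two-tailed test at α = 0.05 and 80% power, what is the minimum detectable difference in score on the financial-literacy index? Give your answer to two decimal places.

δ = (z_{α/2} + z_β) · √((σ₁²+σ₂²)/n)
  = (1.960 + 0.842) · √(72/911)
  = 2.802 · √0.07903
  = 2.802 · 0.2811
  = 0.7877

Minimum detectable difference ≈ 0.79 points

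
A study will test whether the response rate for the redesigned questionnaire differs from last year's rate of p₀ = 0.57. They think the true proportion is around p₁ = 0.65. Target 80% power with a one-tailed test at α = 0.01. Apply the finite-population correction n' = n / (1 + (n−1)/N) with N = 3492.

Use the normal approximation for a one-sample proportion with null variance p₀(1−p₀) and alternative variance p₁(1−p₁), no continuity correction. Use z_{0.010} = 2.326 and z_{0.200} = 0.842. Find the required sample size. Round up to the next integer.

n = 341

n = [z_α·√(p₀q₀) + z_β·√(p₁q₁)]² / (p₁ − p₀)²
  = [2.326·√(0.57·0.43) + 0.842·√(0.65·0.35)]² / (0.08)²
  = [2.326·0.4951 + 0.842·0.4770]² / 0.0064
  = [1.5532]² / 0.0064
  = 376.92
Finite-population correction (N = 3492): 376.92 / (1 + (376.92 − 1)/3492) = 340.29.
Round up → n = 341.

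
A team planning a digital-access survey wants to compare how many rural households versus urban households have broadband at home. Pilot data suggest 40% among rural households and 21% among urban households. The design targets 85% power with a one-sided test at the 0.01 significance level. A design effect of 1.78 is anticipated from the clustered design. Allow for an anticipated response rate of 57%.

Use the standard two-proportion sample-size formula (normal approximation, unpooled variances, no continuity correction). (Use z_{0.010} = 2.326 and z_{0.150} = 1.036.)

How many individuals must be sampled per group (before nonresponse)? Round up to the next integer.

n = (z_α + z_β)² · [p₁(1−p₁) + p₂(1−p₂)] / (p₁ − p₂)²
  = (2.326 + 1.036)² · (0.40·0.60 + 0.21·0.79) / (0.19)²
  = (3.362)² · (0.2400 + 0.1659) / 0.0361
  = 11.3030 · 0.4059 / 0.0361
  = 127.09
Design effect: 1.78 × 127.09 = 226.22.
Adjust for 57% response: 226.22 / 0.57 = 396.87.
Round up → n = 397 per group.

n = 397 per group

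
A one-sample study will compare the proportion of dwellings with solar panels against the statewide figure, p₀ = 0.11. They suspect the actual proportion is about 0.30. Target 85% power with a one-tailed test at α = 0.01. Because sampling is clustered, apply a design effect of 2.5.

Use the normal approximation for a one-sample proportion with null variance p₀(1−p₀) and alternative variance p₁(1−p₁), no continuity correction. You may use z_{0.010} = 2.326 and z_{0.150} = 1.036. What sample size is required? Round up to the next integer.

n = [z_α·√(p₀q₀) + z_β·√(p₁q₁)]² / (p₁ − p₀)²
  = [2.326·√(0.11·0.89) + 1.036·√(0.30·0.70)]² / (0.19)²
  = [2.326·0.3129 + 1.036·0.4583]² / 0.0361
  = [1.2025]² / 0.0361
  = 40.06
Design effect: 2.5 × 40.06 = 100.15.
Round up → n = 101.

n = 101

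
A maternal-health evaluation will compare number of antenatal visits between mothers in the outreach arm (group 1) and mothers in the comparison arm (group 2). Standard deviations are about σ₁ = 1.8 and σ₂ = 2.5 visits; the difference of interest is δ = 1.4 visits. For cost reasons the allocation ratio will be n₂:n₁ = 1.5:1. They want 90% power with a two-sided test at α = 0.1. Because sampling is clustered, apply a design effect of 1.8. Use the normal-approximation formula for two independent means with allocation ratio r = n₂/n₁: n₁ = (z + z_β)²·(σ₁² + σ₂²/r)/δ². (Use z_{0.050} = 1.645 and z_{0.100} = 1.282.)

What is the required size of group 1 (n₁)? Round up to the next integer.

n₁ = 59

n₁ = (z_{α/2} + z_β)² · (σ₁² + σ₂²/r) / δ²
   = (1.645 + 1.282)² · (1.8² + 2.5²/1.5) / 1.4²
   = 8.5673 · (3.24 + 4.1667) / 1.96
   = 8.5673 · 7.4067 / 1.96
   = 32.38
Design effect: 1.8 × 32.38 = 58.28.
Round up → n₁ = 59; n₂ = r·n₁ = 1.5 × 59 = 89.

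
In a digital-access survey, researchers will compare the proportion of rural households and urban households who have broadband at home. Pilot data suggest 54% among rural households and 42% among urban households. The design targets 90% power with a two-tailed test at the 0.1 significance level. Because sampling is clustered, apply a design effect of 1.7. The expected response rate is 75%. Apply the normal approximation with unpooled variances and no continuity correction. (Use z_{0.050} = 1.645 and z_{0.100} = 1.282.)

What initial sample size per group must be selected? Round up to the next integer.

n = 664 per group

n = (z_{α/2} + z_β)² · [p₁(1−p₁) + p₂(1−p₂)] / (p₁ − p₂)²
  = (1.645 + 1.282)² · (0.54·0.46 + 0.42·0.58) / (0.12)²
  = (2.927)² · (0.2484 + 0.2436) / 0.0144
  = 8.5673 · 0.4920 / 0.0144
  = 292.72
Design effect: 1.7 × 292.72 = 497.62.
Adjust for 75% response: 497.62 / 0.75 = 663.49.
Round up → n = 664 per group.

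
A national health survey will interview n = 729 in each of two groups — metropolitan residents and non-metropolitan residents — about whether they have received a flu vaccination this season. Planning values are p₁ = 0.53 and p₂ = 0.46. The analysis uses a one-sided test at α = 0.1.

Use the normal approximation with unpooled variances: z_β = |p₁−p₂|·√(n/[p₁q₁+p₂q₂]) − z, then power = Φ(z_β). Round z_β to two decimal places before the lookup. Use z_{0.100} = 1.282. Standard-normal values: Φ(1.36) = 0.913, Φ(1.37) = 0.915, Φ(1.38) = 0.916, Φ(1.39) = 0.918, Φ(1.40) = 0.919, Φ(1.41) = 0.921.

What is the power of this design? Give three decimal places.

Power ≈ 0.919

z_β = |p₁−p₂|·√(n/[p₁q₁+p₂q₂]) − z_α
    = 0.07 · √(729/0.4975) − 1.282
    = 0.07 · 38.2796 − 1.282
    = 2.6796 − 1.282 = 1.3976 → 1.40
Power = Φ(1.40) = 0.919.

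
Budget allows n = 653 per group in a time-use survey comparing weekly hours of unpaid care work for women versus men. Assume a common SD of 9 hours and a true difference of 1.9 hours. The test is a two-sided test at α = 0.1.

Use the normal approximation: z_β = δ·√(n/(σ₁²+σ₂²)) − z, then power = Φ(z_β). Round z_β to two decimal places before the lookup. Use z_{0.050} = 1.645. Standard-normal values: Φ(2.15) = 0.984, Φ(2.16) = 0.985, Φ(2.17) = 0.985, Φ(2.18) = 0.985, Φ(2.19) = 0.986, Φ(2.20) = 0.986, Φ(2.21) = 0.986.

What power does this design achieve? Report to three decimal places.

Power ≈ 0.985

z_β = δ·√(n/(σ₁²+σ₂²)) − z_{α/2}
    = 1.9 · √(653/162) − 1.645
    = 1.9 · 2.00770 − 1.645
    = 3.8146 − 1.645 = 2.1696 → 2.17
Power = Φ(2.17) = 0.985.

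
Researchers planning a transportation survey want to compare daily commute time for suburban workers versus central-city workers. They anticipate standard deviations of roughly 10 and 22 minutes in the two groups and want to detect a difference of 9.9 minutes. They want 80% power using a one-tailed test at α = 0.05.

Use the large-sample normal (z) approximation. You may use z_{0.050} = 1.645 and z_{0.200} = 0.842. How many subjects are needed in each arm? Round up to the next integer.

n = 37 per group

n = (z_α + z_β)² · (σ₁² + σ₂²) / δ²
  = (1.645 + 0.842)² · (10² + 22² = 584) / 9.9²
  = 6.1852 · 584 / 98.01
  = 36.85
Round up → n = 37 per group.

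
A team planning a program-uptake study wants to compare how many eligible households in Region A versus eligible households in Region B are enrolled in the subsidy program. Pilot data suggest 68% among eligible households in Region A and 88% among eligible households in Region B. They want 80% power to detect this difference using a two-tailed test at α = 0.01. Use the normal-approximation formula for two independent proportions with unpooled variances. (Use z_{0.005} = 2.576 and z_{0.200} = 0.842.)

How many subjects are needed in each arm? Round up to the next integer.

n = 95 per group

n = (z_{α/2} + z_β)² · [p₁(1−p₁) + p₂(1−p₂)] / (p₁ − p₂)²
  = (2.576 + 0.842)² · (0.68·0.32 + 0.88·0.12) / (-0.20)²
  = (3.418)² · (0.2176 + 0.1056) / 0.0400
  = 11.6827 · 0.3232 / 0.0400
  = 94.40
Round up → n = 95 per group.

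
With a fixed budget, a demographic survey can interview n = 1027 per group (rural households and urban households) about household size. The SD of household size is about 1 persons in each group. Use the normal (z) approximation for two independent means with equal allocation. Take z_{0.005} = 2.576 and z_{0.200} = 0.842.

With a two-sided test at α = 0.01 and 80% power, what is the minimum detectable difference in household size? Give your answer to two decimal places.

Minimum detectable difference ≈ 0.15 persons

δ = (z_{α/2} + z_β) · √((σ₁²+σ₂²)/n)
  = (2.576 + 0.842) · √(2/1027)
  = 3.418 · √0.00195
  = 3.418 · 0.0441
  = 0.1508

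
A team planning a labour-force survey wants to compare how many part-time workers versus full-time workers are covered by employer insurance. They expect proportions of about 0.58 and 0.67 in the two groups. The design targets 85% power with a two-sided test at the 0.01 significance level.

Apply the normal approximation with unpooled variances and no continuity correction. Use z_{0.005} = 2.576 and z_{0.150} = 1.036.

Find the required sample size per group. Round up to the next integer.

n = (z_{α/2} + z_β)² · [p₁(1−p₁) + p₂(1−p₂)] / (p₁ − p₂)²
  = (2.576 + 1.036)² · (0.58·0.42 + 0.67·0.33) / (-0.09)²
  = (3.612)² · (0.2436 + 0.2211) / 0.0081
  = 13.0465 · 0.4647 / 0.0081
  = 748.49
Round up → n = 749 per group.

n = 749 per group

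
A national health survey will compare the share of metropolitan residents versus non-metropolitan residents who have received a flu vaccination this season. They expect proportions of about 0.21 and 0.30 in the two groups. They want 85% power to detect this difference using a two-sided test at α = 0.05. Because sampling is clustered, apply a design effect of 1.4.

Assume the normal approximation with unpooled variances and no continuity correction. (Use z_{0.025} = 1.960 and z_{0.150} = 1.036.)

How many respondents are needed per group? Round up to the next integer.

n = (z_{α/2} + z_β)² · [p₁(1−p₁) + p₂(1−p₂)] / (p₁ − p₂)²
  = (1.960 + 1.036)² · (0.21·0.79 + 0.30·0.70) / (-0.09)²
  = (2.996)² · (0.1659 + 0.2100) / 0.0081
  = 8.9760 · 0.3759 / 0.0081
  = 416.55
Design effect: 1.4 × 416.55 = 583.18.
Round up → n = 584 per group.

n = 584 per group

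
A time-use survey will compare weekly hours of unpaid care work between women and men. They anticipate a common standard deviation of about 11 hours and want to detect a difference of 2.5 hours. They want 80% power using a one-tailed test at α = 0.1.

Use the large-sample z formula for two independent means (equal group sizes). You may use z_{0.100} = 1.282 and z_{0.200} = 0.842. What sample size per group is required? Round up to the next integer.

n = 175 per group

n = (z_α + z_β)² · (σ₁² + σ₂²) / δ²
  = (1.282 + 0.842)² · (2·11² = 242) / 2.5²
  = 4.5114 · 242 / 6.25
  = 174.68
Round up → n = 175 per group.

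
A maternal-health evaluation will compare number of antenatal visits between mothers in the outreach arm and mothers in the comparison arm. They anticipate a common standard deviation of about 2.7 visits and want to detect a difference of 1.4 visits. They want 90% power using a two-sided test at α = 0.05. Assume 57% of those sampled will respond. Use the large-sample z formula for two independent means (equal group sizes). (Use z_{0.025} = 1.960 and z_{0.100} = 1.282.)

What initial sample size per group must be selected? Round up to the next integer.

n = (z_{α/2} + z_β)² · (σ₁² + σ₂²) / δ²
  = (1.960 + 1.282)² · (2·2.7² = 14.58) / 1.4²
  = 10.5106 · 14.58 / 1.96
  = 78.19
Adjust for 57% response: 78.19 / 0.57 = 137.17.
Round up → n = 138 per group.

n = 138 per group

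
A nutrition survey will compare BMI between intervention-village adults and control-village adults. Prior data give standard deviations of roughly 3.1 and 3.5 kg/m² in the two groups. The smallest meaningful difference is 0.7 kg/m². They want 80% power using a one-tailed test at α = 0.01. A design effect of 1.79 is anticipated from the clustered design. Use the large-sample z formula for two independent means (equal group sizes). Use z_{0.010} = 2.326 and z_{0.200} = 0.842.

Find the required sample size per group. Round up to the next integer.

n = (z_α + z_β)² · (σ₁² + σ₂²) / δ²
  = (2.326 + 0.842)² · (3.1² + 3.5² = 21.86) / 0.7²
  = 10.0362 · 21.86 / 0.49
  = 447.74
Design effect: 1.79 × 447.74 = 801.45.
Round up → n = 802 per group.

n = 802 per group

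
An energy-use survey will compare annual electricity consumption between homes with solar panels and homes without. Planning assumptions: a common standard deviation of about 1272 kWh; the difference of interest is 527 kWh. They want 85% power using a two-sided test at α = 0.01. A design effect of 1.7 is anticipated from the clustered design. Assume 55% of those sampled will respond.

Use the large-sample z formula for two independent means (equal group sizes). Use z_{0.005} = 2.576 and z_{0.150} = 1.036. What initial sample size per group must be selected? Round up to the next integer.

n = (z_{α/2} + z_β)² · (σ₁² + σ₂²) / δ²
  = (2.576 + 1.036)² · (2·1272² = 3235968) / 527²
  = 13.0465 · 3235968 / 277729
  = 152.01
Design effect: 1.7 × 152.01 = 258.42.
Adjust for 55% response: 258.42 / 0.55 = 469.86.
Round up → n = 470 per group.

n = 470 per group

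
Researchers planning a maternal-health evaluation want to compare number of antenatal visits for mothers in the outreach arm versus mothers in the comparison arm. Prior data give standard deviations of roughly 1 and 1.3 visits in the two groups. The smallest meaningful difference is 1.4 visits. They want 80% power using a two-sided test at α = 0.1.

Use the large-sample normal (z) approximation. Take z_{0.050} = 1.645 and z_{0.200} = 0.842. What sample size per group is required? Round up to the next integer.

n = (z_{α/2} + z_β)² · (σ₁² + σ₂²) / δ²
  = (1.645 + 0.842)² · (1² + 1.3² = 2.69) / 1.4²
  = 6.1852 · 2.69 / 1.96
  = 8.49
Round up → n = 9 per group.

n = 9 per group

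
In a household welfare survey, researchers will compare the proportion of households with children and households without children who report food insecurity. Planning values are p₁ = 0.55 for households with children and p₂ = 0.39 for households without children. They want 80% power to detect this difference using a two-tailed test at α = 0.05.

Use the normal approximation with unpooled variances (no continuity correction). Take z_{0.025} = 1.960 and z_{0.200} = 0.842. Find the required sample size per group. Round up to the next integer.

n = 149 per group

n = (z_{α/2} + z_β)² · [p₁(1−p₁) + p₂(1−p₂)] / (p₁ − p₂)²
  = (1.960 + 0.842)² · (0.55·0.45 + 0.39·0.61) / (0.16)²
  = (2.802)² · (0.2475 + 0.2379) / 0.0256
  = 7.8512 · 0.4854 / 0.0256
  = 148.87
Round up → n = 149 per group.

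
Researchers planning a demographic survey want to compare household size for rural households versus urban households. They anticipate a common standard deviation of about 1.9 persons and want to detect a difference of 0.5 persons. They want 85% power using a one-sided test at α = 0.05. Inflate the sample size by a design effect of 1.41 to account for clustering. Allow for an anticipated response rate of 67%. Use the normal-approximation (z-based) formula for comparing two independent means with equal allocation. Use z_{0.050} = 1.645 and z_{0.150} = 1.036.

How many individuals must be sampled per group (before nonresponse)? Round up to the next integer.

n = (z_α + z_β)² · (σ₁² + σ₂²) / δ²
  = (1.645 + 1.036)² · (2·1.9² = 7.22) / 0.5²
  = 7.1878 · 7.22 / 0.25
  = 207.58
Design effect: 1.41 × 207.58 = 292.69.
Adjust for 67% response: 292.69 / 0.67 = 436.85.
Round up → n = 437 per group.

n = 437 per group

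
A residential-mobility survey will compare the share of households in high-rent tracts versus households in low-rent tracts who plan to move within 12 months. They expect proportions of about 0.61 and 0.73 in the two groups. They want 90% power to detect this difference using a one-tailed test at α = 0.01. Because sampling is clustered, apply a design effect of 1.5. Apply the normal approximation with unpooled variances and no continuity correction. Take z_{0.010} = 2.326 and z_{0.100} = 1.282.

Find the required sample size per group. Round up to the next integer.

n = 590 per group

n = (z_α + z_β)² · [p₁(1−p₁) + p₂(1−p₂)] / (p₁ − p₂)²
  = (2.326 + 1.282)² · (0.61·0.39 + 0.73·0.27) / (-0.12)²
  = (3.608)² · (0.2379 + 0.1971) / 0.0144
  = 13.0177 · 0.4350 / 0.0144
  = 393.24
Design effect: 1.5 × 393.24 = 589.86.
Round up → n = 590 per group.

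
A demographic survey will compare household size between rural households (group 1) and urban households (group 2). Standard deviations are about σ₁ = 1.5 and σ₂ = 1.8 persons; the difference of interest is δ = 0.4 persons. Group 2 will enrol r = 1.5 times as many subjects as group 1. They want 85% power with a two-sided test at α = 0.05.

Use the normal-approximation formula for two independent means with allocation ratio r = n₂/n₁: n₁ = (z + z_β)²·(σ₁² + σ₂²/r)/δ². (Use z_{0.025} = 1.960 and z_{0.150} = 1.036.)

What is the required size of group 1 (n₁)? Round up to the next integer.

n₁ = (z_{α/2} + z_β)² · (σ₁² + σ₂²/r) / δ²
   = (1.960 + 1.036)² · (1.5² + 1.8²/1.5) / 0.4²
   = 8.9760 · (2.25 + 2.16) / 0.16
   = 8.9760 · 4.41 / 0.16
   = 247.40
Round up → n₁ = 248; n₂ = r·n₁ = 1.5 × 248 = 372.

n₁ = 248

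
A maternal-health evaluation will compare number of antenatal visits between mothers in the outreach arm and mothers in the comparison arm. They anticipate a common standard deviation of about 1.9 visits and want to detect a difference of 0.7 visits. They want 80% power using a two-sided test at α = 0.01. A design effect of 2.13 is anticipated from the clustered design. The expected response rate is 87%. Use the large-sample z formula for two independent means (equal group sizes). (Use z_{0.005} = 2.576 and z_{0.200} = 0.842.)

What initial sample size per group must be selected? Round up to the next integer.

n = (z_{α/2} + z_β)² · (σ₁² + σ₂²) / δ²
  = (2.576 + 0.842)² · (2·1.9² = 7.22) / 0.7²
  = 11.6827 · 7.22 / 0.49
  = 172.14
Design effect: 2.13 × 172.14 = 366.66.
Adjust for 87% response: 366.66 / 0.87 = 421.45.
Round up → n = 422 per group.

n = 422 per group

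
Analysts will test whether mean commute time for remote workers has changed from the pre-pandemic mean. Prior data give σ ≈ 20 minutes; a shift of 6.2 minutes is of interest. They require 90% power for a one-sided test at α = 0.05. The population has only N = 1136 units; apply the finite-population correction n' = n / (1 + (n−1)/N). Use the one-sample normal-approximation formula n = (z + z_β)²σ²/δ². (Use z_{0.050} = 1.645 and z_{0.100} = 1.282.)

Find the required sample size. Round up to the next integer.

n = (z_α + z_β)² · σ² / δ²
  = (1.645 + 1.282)² · 20² / 6.2²
  = 8.5673 · 400 / 38.44
  = 89.15
Finite-population correction (N = 1136): 89.15 / (1 + (89.15 − 1)/1136) = 82.73.
Round up → n = 83.

n = 83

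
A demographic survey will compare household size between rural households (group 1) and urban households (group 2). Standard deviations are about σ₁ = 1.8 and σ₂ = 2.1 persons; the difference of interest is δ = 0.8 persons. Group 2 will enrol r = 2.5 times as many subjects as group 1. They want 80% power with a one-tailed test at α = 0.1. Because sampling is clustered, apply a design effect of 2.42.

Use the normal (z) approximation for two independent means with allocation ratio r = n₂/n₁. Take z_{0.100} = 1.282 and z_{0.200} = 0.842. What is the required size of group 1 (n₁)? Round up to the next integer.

n₁ = 86

n₁ = (z_α + z_β)² · (σ₁² + σ₂²/r) / δ²
   = (1.282 + 0.842)² · (1.8² + 2.1²/2.5) / 0.8²
   = 4.5114 · (3.24 + 1.764) / 0.64
   = 4.5114 · 5.004 / 0.64
   = 35.27
Design effect: 2.42 × 35.27 = 85.36.
Round up → n₁ = 86; n₂ = r·n₁ = 2.5 × 86 = 215.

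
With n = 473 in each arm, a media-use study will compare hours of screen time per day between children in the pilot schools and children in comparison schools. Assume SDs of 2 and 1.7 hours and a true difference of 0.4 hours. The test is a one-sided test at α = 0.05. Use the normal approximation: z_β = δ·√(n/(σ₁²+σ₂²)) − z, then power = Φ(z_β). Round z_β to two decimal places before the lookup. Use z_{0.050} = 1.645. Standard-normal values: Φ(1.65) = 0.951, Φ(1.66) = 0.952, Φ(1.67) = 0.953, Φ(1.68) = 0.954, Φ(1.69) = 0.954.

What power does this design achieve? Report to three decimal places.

Power ≈ 0.953

z_β = δ·√(n/(σ₁²+σ₂²)) − z_α
    = 0.4 · √(473/6.89) − 1.645
    = 0.4 · 8.28554 − 1.645
    = 3.3142 − 1.645 = 1.6692 → 1.67
Power = Φ(1.67) = 0.953.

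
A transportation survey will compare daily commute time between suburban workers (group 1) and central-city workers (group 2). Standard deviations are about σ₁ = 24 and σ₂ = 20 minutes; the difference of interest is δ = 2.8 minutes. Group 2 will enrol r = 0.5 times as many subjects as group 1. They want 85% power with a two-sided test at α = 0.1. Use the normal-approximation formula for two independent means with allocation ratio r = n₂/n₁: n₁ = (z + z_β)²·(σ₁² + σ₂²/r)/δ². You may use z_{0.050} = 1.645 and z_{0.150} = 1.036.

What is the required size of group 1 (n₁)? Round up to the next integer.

n₁ = (z_{α/2} + z_β)² · (σ₁² + σ₂²/r) / δ²
   = (1.645 + 1.036)² · (24² + 20²/0.5) / 2.8²
   = 7.1878 · (576 + 800) / 7.84
   = 7.1878 · 1376 / 7.84
   = 1261.53
Round up → n₁ = 1262; n₂ = r·n₁ = 0.5 × 1262 = 631.

n₁ = 1262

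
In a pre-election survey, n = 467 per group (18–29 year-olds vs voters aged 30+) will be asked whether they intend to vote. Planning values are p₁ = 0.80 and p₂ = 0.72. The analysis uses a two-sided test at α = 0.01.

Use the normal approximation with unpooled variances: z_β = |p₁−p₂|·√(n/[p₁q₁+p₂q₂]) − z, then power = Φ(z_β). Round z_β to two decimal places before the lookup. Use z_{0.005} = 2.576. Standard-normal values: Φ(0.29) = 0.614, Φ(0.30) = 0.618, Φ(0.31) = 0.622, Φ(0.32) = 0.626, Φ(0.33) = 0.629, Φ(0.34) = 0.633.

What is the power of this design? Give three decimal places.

z_β = |p₁−p₂|·√(n/[p₁q₁+p₂q₂]) − z_{α/2}
    = 0.08 · √(467/0.3616) − 2.576
    = 0.08 · 35.9372 − 2.576
    = 2.8750 − 2.576 = 0.2990 → 0.30
Power = Φ(0.30) = 0.618.

Power ≈ 0.618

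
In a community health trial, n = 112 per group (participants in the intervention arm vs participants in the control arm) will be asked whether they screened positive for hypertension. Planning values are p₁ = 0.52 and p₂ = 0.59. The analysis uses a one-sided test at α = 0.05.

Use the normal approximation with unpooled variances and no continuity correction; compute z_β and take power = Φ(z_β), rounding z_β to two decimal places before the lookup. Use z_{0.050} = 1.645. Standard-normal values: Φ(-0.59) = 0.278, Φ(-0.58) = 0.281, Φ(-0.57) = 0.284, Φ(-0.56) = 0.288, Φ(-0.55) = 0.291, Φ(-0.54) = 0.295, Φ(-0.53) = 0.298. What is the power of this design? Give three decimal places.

Power ≈ 0.278

z_β = |p₁−p₂|·√(n/[p₁q₁+p₂q₂]) − z_α
    = 0.07 · √(112/0.4915) − 1.645
    = 0.07 · 15.0955 − 1.645
    = 1.0567 − 1.645 = -0.5883 → -0.59
Power = Φ(-0.59) = 0.278.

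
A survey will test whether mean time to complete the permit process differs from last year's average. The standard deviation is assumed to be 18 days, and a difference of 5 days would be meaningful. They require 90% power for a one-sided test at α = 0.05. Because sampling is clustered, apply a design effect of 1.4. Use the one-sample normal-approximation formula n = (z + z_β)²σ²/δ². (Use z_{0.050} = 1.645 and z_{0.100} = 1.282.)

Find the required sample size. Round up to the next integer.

n = (z_α + z_β)² · σ² / δ²
  = (1.645 + 1.282)² · 18² / 5²
  = 8.5673 · 324 / 25
  = 111.03
Design effect: 1.4 × 111.03 = 155.45.
Round up → n = 156.

n = 156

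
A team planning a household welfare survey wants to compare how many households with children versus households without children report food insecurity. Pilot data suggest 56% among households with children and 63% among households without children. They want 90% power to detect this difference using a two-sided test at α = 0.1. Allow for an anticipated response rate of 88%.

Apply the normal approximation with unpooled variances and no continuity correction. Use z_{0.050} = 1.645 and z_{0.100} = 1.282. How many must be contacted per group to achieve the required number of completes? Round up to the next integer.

n = 953 per group

n = (z_{α/2} + z_β)² · [p₁(1−p₁) + p₂(1−p₂)] / (p₁ − p₂)²
  = (1.645 + 1.282)² · (0.56·0.44 + 0.63·0.37) / (-0.07)²
  = (2.927)² · (0.2464 + 0.2331) / 0.0049
  = 8.5673 · 0.4795 / 0.0049
  = 838.37
Adjust for 88% response: 838.37 / 0.88 = 952.70.
Round up → n = 953 per group.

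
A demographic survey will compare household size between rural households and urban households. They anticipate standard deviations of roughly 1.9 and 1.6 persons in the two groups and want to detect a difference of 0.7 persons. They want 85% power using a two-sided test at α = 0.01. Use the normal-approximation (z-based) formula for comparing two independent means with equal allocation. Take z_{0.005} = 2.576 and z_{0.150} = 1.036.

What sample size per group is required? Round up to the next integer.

n = (z_{α/2} + z_β)² · (σ₁² + σ₂²) / δ²
  = (2.576 + 1.036)² · (1.9² + 1.6² = 6.17) / 0.7²
  = 13.0465 · 6.17 / 0.49
  = 164.28
Round up → n = 165 per group.

n = 165 per group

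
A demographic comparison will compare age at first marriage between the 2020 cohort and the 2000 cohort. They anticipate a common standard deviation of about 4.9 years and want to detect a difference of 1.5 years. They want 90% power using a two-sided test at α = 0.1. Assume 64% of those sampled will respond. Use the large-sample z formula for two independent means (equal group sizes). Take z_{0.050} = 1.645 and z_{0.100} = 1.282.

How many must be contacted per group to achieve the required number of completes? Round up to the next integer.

n = (z_{α/2} + z_β)² · (σ₁² + σ₂²) / δ²
  = (1.645 + 1.282)² · (2·4.9² = 48.02) / 1.5²
  = 8.5673 · 48.02 / 2.25
  = 182.85
Adjust for 64% response: 182.85 / 0.64 = 285.70.
Round up → n = 286 per group.

n = 286 per group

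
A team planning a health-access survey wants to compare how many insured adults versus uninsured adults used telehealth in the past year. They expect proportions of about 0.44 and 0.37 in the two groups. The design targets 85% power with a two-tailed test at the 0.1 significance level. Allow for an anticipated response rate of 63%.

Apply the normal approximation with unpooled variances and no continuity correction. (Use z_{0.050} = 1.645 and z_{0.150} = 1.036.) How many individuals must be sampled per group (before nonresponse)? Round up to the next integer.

n = 1117 per group

n = (z_{α/2} + z_β)² · [p₁(1−p₁) + p₂(1−p₂)] / (p₁ − p₂)²
  = (1.645 + 1.036)² · (0.44·0.56 + 0.37·0.63) / (0.07)²
  = (2.681)² · (0.2464 + 0.2331) / 0.0049
  = 7.1878 · 0.4795 / 0.0049
  = 703.37
Adjust for 63% response: 703.37 / 0.63 = 1116.47.
Round up → n = 1117 per group.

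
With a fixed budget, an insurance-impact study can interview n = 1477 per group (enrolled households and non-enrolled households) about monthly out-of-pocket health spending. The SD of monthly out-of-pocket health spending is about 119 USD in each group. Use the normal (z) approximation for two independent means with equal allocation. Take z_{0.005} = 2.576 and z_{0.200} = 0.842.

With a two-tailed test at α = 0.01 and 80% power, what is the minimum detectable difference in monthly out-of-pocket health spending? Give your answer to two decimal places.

Minimum detectable difference ≈ 14.97 USD

δ = (z_{α/2} + z_β) · √((σ₁²+σ₂²)/n)
  = (2.576 + 0.842) · √(28322/1477)
  = 3.418 · √19.1754
  = 3.418 · 4.3790
  = 14.9673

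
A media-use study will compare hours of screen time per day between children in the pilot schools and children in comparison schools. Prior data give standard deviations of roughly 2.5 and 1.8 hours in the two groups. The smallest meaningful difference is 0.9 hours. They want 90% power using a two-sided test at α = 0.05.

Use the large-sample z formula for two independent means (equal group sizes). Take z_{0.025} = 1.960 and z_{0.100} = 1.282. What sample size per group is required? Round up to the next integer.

n = (z_{α/2} + z_β)² · (σ₁² + σ₂²) / δ²
  = (1.960 + 1.282)² · (2.5² + 1.8² = 9.49) / 0.9²
  = 10.5106 · 9.49 / 0.81
  = 123.14
Round up → n = 124 per group.

n = 124 per group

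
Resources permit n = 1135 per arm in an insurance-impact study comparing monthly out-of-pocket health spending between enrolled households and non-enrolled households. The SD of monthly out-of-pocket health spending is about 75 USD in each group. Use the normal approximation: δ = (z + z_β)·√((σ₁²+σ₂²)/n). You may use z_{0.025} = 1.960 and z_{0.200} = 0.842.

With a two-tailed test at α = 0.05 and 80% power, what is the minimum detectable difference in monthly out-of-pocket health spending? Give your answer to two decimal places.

Minimum detectable difference ≈ 8.82 USD

δ = (z_{α/2} + z_β) · √((σ₁²+σ₂²)/n)
  = (1.960 + 0.842) · √(11250/1135)
  = 2.802 · √9.9119
  = 2.802 · 3.1483
  = 8.8216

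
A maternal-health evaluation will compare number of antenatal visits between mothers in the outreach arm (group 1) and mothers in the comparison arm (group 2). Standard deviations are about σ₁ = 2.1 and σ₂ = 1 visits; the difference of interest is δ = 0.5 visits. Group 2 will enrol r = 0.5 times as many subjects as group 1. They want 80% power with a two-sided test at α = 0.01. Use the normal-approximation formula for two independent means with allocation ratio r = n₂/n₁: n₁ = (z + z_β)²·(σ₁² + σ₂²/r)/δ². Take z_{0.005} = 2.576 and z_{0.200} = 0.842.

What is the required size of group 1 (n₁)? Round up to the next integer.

n₁ = 300

n₁ = (z_{α/2} + z_β)² · (σ₁² + σ₂²/r) / δ²
   = (2.576 + 0.842)² · (2.1² + 1²/0.5) / 0.5²
   = 11.6827 · (4.41 + 2) / 0.25
   = 11.6827 · 6.41 / 0.25
   = 299.55
Round up → n₁ = 300; n₂ = r·n₁ = 0.5 × 300 = 150.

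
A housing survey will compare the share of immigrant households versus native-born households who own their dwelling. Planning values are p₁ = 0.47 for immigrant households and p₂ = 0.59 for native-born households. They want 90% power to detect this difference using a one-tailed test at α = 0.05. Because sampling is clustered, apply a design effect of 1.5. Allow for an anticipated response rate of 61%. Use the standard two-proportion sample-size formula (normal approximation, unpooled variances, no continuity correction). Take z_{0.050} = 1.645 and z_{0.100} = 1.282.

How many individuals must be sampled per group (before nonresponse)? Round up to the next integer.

n = (z_α + z_β)² · [p₁(1−p₁) + p₂(1−p₂)] / (p₁ − p₂)²
  = (1.645 + 1.282)² · (0.47·0.53 + 0.59·0.41) / (-0.12)²
  = (2.927)² · (0.2491 + 0.2419) / 0.0144
  = 8.5673 · 0.4910 / 0.0144
  = 292.12
Design effect: 1.5 × 292.12 = 438.18.
Adjust for 61% response: 438.18 / 0.61 = 718.33.
Round up → n = 719 per group.

n = 719 per group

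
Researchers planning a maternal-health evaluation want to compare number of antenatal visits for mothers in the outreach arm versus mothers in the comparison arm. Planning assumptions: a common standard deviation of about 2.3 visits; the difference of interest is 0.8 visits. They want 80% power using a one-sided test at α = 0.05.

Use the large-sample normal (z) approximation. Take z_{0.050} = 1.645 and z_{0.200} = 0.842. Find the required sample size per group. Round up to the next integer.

n = (z_α + z_β)² · (σ₁² + σ₂²) / δ²
  = (1.645 + 0.842)² · (2·2.3² = 10.58) / 0.8²
  = 6.1852 · 10.58 / 0.64
  = 102.25
Round up → n = 103 per group.

n = 103 per group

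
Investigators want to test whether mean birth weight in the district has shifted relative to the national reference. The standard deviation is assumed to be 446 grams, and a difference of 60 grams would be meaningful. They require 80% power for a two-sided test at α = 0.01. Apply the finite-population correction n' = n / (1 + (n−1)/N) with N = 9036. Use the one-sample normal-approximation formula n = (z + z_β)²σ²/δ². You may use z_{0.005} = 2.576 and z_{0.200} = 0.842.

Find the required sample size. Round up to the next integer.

n = 603

n = (z_{α/2} + z_β)² · σ² / δ²
  = (2.576 + 0.842)² · 446² / 60²
  = 11.6827 · 198916 / 3600
  = 645.52
Finite-population correction (N = 9036): 645.52 / (1 + (645.52 − 1)/9036) = 602.54.
Round up → n = 603.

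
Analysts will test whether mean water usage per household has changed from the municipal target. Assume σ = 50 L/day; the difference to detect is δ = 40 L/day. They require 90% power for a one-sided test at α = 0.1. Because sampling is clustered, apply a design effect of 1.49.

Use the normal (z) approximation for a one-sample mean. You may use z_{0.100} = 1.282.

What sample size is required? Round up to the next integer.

n = 16

n = (z_α + z_β)² · σ² / δ²
  = (1.282 + 1.282)² · 50² / 40²
  = 6.5741 · 2500 / 1600
  = 10.27
Design effect: 1.49 × 10.27 = 15.31.
Round up → n = 16.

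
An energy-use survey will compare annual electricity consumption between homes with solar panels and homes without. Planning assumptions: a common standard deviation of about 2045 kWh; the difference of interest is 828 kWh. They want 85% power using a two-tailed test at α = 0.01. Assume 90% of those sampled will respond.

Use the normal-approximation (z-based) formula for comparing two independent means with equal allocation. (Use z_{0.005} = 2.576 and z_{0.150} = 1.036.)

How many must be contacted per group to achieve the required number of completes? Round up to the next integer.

n = 177 per group

n = (z_{α/2} + z_β)² · (σ₁² + σ₂²) / δ²
  = (2.576 + 1.036)² · (2·2045² = 8364050) / 828²
  = 13.0465 · 8364050 / 685584
  = 159.17
Adjust for 90% response: 159.17 / 0.90 = 176.85.
Round up → n = 177 per group.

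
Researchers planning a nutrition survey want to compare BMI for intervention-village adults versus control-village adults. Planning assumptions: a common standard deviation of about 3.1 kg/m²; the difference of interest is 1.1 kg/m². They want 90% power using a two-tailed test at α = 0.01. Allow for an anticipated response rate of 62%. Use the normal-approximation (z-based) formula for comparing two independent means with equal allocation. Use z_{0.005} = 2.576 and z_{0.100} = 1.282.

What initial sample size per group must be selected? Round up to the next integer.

n = (z_{α/2} + z_β)² · (σ₁² + σ₂²) / δ²
  = (2.576 + 1.282)² · (2·3.1² = 19.22) / 1.1²
  = 14.8842 · 19.22 / 1.21
  = 236.42
Adjust for 62% response: 236.42 / 0.62 = 381.33.
Round up → n = 382 per group.

n = 382 per group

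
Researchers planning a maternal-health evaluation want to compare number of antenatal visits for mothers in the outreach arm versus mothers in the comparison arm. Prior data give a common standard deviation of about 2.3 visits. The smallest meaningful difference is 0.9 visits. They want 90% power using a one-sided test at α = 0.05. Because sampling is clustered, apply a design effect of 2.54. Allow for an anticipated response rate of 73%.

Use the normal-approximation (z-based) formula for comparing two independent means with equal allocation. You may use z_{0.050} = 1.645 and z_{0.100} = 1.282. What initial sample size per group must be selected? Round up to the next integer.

n = (z_α + z_β)² · (σ₁² + σ₂²) / δ²
  = (1.645 + 1.282)² · (2·2.3² = 10.58) / 0.9²
  = 8.5673 · 10.58 / 0.81
  = 111.90
Design effect: 2.54 × 111.90 = 284.24.
Adjust for 73% response: 284.24 / 0.73 = 389.37.
Round up → n = 390 per group.

n = 390 per group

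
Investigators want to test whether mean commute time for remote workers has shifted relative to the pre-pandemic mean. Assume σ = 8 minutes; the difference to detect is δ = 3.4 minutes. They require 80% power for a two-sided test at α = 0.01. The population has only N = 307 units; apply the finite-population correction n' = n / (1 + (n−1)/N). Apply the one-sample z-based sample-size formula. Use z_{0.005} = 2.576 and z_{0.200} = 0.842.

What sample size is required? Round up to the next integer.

n = 54

n = (z_{α/2} + z_β)² · σ² / δ²
  = (2.576 + 0.842)² · 8² / 3.4²
  = 11.6827 · 64 / 11.56
  = 64.68
Finite-population correction (N = 307): 64.68 / (1 + (64.68 − 1)/307) = 53.57.
Round up → n = 54.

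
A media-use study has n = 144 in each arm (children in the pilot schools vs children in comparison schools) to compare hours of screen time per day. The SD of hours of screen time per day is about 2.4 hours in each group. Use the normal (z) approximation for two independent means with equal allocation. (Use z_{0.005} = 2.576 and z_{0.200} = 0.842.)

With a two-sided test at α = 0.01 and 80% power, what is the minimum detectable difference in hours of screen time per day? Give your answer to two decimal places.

Minimum detectable difference ≈ 0.97 hours

δ = (z_{α/2} + z_β) · √((σ₁²+σ₂²)/n)
  = (2.576 + 0.842) · √(11.52/144)
  = 3.418 · √0.08
  = 3.418 · 0.2828
  = 0.9668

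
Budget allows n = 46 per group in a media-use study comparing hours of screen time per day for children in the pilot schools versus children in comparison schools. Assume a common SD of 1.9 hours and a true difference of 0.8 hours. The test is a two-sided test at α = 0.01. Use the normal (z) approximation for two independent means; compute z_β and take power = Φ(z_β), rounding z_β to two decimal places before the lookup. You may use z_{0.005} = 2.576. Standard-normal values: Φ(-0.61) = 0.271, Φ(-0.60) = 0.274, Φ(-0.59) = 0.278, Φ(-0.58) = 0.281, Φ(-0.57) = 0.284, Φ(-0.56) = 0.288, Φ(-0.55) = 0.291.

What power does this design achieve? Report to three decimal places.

z_β = δ·√(n/(σ₁²+σ₂²)) − z_{α/2}
    = 0.8 · √(46/7.22) − 2.576
    = 0.8 · 2.52412 − 2.576
    = 2.0193 − 2.576 = -0.5567 → -0.56
Power = Φ(-0.56) = 0.288.

Power ≈ 0.288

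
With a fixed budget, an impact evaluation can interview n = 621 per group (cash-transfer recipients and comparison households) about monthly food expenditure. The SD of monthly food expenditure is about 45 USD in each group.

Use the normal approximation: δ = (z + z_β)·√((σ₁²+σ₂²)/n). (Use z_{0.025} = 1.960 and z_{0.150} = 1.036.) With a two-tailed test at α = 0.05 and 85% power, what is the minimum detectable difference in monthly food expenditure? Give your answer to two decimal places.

δ = (z_{α/2} + z_β) · √((σ₁²+σ₂²)/n)
  = (1.960 + 1.036) · √(4050/621)
  = 2.996 · √6.5217
  = 2.996 · 2.5538
  = 7.6511

Minimum detectable difference ≈ 7.65 USD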